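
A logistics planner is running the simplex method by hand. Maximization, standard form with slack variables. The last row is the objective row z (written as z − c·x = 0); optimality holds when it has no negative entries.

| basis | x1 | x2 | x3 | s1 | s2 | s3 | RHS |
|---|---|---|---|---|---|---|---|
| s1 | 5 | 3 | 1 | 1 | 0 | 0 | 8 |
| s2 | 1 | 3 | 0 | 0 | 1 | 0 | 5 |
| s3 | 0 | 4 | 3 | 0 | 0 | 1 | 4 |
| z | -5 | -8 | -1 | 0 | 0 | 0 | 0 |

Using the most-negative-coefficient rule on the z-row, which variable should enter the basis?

x2

Negative z-row entries: x1: -5, x2: -8, x3: -1.
The most negative is -8 in column x2, so x2 enters.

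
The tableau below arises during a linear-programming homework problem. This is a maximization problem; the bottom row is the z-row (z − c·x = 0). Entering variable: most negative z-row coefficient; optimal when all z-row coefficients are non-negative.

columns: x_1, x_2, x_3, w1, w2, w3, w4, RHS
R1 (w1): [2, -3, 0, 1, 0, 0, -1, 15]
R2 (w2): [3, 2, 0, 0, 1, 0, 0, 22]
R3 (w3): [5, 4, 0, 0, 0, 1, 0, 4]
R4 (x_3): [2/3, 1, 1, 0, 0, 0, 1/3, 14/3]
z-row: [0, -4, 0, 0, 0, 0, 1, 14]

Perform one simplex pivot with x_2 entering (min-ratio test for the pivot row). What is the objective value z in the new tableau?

18

Ratio test on column x_2 — row 1: entry -3 ≤ 0; row 2: 22/2 = 11; row 3: 4/4 = 1; row 4: (14/3)/1 = 14/3. Minimum is 1 at row 3 (w3 leaves); pivot element 4.
Pivot on row 3; the z-row RHS becomes 14 − (-4)·1 = 18.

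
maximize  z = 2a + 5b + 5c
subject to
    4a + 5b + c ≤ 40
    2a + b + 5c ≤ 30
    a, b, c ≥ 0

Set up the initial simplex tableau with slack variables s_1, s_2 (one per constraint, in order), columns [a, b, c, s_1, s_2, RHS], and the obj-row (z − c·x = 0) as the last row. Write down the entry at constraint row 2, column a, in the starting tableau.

2

Constraint 2 has coefficient 2 on a.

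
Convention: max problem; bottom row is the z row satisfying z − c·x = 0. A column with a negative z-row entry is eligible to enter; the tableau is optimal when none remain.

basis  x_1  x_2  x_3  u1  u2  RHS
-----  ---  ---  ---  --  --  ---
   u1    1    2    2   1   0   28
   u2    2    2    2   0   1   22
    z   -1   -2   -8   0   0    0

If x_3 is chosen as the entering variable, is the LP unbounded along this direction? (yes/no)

no

Column x_3 has positive entries in row(s) 1, 2, so the ratio test bounds it — not unbounded.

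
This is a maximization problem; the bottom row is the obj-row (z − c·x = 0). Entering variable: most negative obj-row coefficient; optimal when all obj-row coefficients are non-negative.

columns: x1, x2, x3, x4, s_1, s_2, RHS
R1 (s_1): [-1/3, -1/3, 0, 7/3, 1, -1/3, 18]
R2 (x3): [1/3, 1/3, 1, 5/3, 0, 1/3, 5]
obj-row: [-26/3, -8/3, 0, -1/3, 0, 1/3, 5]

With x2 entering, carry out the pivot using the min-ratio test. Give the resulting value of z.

Ratio test on column x2 — row 1: entry -1/3 ≤ 0; row 2: 5/(1/3) = 15. Minimum is 15 at row 2 (x3 leaves); pivot element 1/3.
Pivot on row 2; the obj-row RHS becomes 5 − (-8/3)·15 = 45.

45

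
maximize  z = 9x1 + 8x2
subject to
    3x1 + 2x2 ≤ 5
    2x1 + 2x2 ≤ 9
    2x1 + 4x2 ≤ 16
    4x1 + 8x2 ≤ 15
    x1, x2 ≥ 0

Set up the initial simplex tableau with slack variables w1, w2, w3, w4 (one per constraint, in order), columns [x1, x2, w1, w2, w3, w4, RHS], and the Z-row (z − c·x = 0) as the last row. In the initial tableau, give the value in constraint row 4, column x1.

Constraint 4 has coefficient 4 on x1.

4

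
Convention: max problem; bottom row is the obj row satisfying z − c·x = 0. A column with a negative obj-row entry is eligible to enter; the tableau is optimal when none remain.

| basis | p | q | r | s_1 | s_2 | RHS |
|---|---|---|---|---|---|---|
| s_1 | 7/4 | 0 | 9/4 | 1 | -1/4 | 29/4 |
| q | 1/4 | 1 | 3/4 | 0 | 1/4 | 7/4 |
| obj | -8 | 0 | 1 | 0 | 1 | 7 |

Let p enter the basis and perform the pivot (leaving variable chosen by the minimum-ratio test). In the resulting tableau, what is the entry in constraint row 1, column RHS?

29/7

Ratio test on column p — row 1: (29/4)/(7/4) = 29/7; row 2: (7/4)/(1/4) = 7. Minimum is 29/7 at row 1 (s_1 leaves); pivot element 7/4.
Divide row 1 by 7/4; eliminate column p from the other rows.
In the new row 1, the RHS entry is the old entry divided by the pivot: (29/4)/(7/4) = 29/7.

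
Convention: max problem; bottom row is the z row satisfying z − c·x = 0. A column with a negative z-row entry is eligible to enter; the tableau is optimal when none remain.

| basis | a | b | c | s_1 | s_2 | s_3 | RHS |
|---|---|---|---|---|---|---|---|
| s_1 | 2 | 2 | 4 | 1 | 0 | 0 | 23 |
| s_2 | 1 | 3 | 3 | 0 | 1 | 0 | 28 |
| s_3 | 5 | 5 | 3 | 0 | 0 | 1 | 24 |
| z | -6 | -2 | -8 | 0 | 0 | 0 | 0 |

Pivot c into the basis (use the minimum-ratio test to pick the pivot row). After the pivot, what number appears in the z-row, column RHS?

Ratio test on column c — row 1: 23/4 = 23/4; row 2: 28/3 = 28/3; row 3: 24/3 = 8. Minimum is 23/4 at row 1 (s_1 leaves); pivot element 4.
Divide row 1 by 4; eliminate column c from the other rows.
z-row update in column RHS: 0 − (-8)·(23/4) = 46.

46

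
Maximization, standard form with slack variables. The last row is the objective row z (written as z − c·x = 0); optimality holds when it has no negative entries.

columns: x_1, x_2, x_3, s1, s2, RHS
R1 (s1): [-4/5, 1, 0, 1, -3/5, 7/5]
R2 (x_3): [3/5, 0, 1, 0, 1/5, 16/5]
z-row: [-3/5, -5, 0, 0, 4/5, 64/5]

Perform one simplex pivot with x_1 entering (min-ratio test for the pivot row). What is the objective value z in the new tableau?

16

Ratio test on column x_1 — row 1: entry -4/5 ≤ 0; row 2: (16/5)/(3/5) = 16/3. Minimum is 16/3 at row 2 (x_3 leaves); pivot element 3/5.
Pivot on row 2; the z-row RHS becomes 64/5 − (-3/5)·(16/3) = 16.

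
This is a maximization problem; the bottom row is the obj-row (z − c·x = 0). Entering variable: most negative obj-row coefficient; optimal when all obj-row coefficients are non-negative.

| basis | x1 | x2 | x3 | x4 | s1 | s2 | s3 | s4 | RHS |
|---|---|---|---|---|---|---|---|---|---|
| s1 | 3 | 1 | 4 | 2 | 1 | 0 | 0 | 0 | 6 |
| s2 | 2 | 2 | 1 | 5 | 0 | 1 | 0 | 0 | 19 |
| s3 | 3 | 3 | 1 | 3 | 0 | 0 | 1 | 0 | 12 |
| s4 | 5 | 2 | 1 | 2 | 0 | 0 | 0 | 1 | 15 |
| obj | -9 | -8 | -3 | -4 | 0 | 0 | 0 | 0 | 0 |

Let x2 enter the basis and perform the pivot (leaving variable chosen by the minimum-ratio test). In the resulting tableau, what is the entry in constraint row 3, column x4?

Ratio test on column x2 — row 1: 6/1 = 6; row 2: 19/2 = 19/2; row 3: 12/3 = 4; row 4: 15/2 = 15/2. Minimum is 4 at row 3 (s3 leaves); pivot element 3.
Divide row 3 by 3; eliminate column x2 from the other rows.
In the new row 3, the x4 entry is the old entry divided by the pivot: 3/3 = 1.

1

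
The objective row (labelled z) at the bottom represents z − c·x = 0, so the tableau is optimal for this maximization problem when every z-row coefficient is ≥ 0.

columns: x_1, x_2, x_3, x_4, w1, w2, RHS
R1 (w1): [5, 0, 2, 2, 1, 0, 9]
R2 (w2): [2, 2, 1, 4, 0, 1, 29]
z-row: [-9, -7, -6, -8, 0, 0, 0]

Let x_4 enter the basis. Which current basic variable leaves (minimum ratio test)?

Column x_4 entries and ratios — w1: 9/2 = 9/2; w2: 29/4 = 29/4.
Smallest ratio is 9/2 in the row of w1, so w1 leaves.

w1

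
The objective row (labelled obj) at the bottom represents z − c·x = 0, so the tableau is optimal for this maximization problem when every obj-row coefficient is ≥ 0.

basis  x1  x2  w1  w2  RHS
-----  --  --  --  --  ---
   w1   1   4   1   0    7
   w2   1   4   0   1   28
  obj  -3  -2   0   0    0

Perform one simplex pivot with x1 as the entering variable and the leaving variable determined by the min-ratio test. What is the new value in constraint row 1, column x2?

Ratio test on column x1 — row 1: 7/1 = 7; row 2: 28/1 = 28. Minimum is 7 at row 1 (w1 leaves); pivot element 1.
Divide row 1 by 1; eliminate column x1 from the other rows.
In the new row 1, the x2 entry is the old entry divided by the pivot: 4/1 = 4.

4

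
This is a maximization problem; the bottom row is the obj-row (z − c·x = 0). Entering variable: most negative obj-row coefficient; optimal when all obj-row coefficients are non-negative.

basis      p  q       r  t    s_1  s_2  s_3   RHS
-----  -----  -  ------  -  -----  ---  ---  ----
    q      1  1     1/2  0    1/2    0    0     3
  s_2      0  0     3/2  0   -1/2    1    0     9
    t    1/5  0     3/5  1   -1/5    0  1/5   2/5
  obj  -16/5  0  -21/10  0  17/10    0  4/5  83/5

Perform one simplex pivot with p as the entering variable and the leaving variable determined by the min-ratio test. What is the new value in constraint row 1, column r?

-5/2

Ratio test on column p — row 1: 3/1 = 3; row 2: entry 0 ≤ 0; row 3: (2/5)/(1/5) = 2. Minimum is 2 at row 3 (t leaves); pivot element 1/5.
Divide row 3 by 1/5; eliminate column p from the other rows.
Row 1 update in column r: 1/2 − 1·3 = -5/2.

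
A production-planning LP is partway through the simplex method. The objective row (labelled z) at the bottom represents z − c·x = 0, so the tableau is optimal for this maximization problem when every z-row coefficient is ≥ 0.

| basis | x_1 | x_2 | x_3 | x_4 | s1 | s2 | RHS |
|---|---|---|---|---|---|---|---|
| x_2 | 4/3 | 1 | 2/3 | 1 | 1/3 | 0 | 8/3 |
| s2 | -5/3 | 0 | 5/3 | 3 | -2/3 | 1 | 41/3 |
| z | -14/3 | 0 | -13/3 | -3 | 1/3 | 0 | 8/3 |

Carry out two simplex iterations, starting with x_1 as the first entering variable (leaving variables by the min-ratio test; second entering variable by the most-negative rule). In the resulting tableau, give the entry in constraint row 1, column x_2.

Ratio test on column x_1 — row 1: (8/3)/(4/3) = 2; row 2: entry -5/3 ≤ 0. Minimum is 2 at row 1 (x_2 leaves); pivot element 4/3.
Divide row 1 by 4/3; eliminate column x_1 from the other rows.
Second iteration: most negative z-row entry is -2 in column x_3, so x_3 enters.
Ratio test on column x_3 — row 1: 2/(1/2) = 4; row 2: 17/(5/2) = 34/5. Minimum is 4 at row 1 (x_1 leaves); pivot element 1/2.
Divide row 1 by 1/2; eliminate column x_3 from the other rows.
After both pivots, the entry at constraint row 1, column x_2 is 3/2.

3/2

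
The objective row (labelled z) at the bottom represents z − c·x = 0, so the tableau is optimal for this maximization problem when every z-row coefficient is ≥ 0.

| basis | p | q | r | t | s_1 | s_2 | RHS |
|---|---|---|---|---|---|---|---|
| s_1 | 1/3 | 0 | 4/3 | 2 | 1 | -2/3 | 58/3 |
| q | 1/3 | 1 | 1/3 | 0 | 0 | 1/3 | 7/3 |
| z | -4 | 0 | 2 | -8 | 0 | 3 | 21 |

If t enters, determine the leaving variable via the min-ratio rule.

Column t entries and ratios — s_1: (58/3)/2 = 29/3; q: 0 ≤ 0, skip.
Smallest ratio is 29/3 in the row of s_1, so s_1 leaves.

s_1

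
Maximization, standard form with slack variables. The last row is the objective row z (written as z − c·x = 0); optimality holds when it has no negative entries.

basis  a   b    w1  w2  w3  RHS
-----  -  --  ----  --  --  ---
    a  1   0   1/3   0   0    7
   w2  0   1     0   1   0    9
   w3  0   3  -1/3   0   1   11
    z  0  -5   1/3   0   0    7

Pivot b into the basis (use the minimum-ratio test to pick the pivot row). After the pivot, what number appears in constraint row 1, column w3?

Ratio test on column b — row 1: entry 0 ≤ 0; row 2: 9/1 = 9; row 3: 11/3 = 11/3. Minimum is 11/3 at row 3 (w3 leaves); pivot element 3.
Divide row 3 by 3; eliminate column b from the other rows.
Row 1 update in column w3: 0 − 0·(1/3) = 0.

0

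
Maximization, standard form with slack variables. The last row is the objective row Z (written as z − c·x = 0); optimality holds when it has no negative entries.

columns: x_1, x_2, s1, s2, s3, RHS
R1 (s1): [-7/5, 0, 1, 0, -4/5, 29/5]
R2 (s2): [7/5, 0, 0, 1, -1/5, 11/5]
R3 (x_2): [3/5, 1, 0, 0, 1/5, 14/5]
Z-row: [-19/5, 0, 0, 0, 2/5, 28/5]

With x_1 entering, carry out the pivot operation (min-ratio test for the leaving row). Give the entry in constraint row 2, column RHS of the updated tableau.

11/7

Ratio test on column x_1 — row 1: entry -7/5 ≤ 0; row 2: (11/5)/(7/5) = 11/7; row 3: (14/5)/(3/5) = 14/3. Minimum is 11/7 at row 2 (s2 leaves); pivot element 7/5.
Divide row 2 by 7/5; eliminate column x_1 from the other rows.
In the new row 2, the RHS entry is the old entry divided by the pivot: (11/5)/(7/5) = 11/7.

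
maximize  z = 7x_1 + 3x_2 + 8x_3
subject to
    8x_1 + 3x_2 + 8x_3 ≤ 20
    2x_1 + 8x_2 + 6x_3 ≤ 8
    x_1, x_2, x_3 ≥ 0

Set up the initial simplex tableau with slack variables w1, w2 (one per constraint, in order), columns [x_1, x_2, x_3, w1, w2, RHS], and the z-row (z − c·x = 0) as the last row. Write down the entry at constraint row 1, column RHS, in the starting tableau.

20

The RHS of constraint 1 is b_1 = 20.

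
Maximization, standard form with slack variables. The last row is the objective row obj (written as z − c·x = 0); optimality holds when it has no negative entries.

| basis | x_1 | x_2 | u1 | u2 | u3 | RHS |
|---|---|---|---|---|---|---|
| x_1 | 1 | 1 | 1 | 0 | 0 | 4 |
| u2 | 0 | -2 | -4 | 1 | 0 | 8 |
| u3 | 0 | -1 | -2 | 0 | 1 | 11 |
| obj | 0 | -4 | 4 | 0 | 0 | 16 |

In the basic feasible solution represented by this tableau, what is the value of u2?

8

u2 is basic (row 2); its value is the RHS of that row, 8.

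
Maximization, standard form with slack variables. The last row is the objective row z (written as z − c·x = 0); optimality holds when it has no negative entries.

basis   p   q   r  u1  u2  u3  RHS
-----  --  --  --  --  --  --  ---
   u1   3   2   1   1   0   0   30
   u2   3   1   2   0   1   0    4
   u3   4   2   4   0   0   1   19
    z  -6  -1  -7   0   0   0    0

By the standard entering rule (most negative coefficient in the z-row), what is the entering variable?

r

Negative z-row entries: p: -6, q: -1, r: -7.
The most negative is -7 in column r, so r enters.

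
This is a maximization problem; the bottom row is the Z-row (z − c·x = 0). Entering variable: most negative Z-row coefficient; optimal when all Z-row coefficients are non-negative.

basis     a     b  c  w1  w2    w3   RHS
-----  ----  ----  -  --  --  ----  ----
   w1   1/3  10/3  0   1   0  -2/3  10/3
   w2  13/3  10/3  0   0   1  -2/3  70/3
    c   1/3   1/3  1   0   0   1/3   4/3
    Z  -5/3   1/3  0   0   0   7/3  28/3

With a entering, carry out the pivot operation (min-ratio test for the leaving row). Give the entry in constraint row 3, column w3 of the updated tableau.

1

Ratio test on column a — row 1: (10/3)/(1/3) = 10; row 2: (70/3)/(13/3) = 70/13; row 3: (4/3)/(1/3) = 4. Minimum is 4 at row 3 (c leaves); pivot element 1/3.
Divide row 3 by 1/3; eliminate column a from the other rows.
In the new row 3, the w3 entry is the old entry divided by the pivot: (1/3)/(1/3) = 1.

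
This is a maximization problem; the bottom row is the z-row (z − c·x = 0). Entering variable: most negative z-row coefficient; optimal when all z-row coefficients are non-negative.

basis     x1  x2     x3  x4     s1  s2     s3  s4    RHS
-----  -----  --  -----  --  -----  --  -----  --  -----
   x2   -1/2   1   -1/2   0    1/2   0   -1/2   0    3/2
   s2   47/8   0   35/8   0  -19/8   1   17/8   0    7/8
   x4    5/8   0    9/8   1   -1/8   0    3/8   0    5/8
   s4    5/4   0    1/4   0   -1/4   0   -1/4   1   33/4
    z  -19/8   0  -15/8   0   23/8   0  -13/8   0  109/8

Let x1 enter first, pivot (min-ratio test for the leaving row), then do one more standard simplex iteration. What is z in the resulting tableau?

Ratio test on column x1 — row 1: entry -1/2 ≤ 0; row 2: (7/8)/(47/8) = 7/47; row 3: (5/8)/(5/8) = 1; row 4: (33/4)/(5/4) = 33/5. Minimum is 7/47 at row 2 (s2 leaves); pivot element 47/8.
Pivot on row 2; the z-row RHS becomes 109/8 − (-19/8)·(7/47) = 657/47.
Next entering variable (most negative z-row entry -36/47): s3.
Ratio test on column s3 — row 1: entry -15/47 ≤ 0; row 2: (7/47)/(17/47) = 7/17; row 3: (25/47)/(7/47) = 25/7; row 4: entry -33/47 ≤ 0. Minimum is 7/17 at row 2 (x1 leaves); pivot element 17/47.
After the second pivot the z-row RHS is 657/47 − (-36/47)·(7/17) = 243/17.

243/17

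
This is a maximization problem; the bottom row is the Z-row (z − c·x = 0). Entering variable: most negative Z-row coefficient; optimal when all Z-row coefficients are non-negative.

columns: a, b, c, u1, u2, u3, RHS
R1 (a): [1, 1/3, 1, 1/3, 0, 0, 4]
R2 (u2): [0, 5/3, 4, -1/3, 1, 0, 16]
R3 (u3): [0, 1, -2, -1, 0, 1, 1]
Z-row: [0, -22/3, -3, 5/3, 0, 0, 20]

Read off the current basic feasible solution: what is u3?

u3 is basic (row 3); its value is the RHS of that row, 1.

1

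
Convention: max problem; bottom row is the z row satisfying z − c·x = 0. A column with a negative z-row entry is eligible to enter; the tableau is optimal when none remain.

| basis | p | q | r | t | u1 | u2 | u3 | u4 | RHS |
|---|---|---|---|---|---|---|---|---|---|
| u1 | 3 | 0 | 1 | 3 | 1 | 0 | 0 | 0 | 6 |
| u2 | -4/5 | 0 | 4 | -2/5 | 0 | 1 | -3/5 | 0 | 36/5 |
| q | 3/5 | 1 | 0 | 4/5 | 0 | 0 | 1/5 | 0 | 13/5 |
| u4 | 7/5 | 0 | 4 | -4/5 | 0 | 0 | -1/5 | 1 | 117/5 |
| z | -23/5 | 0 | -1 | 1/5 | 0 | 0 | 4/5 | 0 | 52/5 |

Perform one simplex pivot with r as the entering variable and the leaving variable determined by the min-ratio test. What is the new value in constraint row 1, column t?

31/10

Ratio test on column r — row 1: 6/1 = 6; row 2: (36/5)/4 = 9/5; row 3: entry 0 ≤ 0; row 4: (117/5)/4 = 117/20. Minimum is 9/5 at row 2 (u2 leaves); pivot element 4.
Divide row 2 by 4; eliminate column r from the other rows.
Row 1 update in column t: 3 − 1·(-1/10) = 31/10.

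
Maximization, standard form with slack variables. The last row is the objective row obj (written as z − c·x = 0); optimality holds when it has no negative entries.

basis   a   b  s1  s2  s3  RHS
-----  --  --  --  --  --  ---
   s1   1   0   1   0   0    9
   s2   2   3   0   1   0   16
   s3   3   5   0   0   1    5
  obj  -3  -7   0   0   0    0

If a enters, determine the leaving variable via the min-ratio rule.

s3

Column a entries and ratios — s1: 9/1 = 9; s2: 16/2 = 8; s3: 5/3 = 5/3.
Smallest ratio is 5/3 in the row of s3, so s3 leaves.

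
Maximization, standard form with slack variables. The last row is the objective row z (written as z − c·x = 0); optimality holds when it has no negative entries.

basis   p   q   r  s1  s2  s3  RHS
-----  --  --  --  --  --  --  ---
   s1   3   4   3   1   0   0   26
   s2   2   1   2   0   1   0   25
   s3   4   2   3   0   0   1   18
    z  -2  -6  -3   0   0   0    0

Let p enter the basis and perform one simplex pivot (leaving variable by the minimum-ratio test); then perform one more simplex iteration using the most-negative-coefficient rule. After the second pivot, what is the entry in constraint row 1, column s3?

Ratio test on column p — row 1: 26/3 = 26/3; row 2: 25/2 = 25/2; row 3: 18/4 = 9/2. Minimum is 9/2 at row 3 (s3 leaves); pivot element 4.
Divide row 3 by 4; eliminate column p from the other rows.
Second iteration: most negative z-row entry is -5 in column q, so q enters.
Ratio test on column q — row 1: (25/2)/(5/2) = 5; row 2: entry 0 ≤ 0; row 3: (9/2)/(1/2) = 9. Minimum is 5 at row 1 (s1 leaves); pivot element 5/2.
Divide row 1 by 5/2; eliminate column q from the other rows.
After both pivots, the entry at constraint row 1, column s3 is -3/10.

-3/10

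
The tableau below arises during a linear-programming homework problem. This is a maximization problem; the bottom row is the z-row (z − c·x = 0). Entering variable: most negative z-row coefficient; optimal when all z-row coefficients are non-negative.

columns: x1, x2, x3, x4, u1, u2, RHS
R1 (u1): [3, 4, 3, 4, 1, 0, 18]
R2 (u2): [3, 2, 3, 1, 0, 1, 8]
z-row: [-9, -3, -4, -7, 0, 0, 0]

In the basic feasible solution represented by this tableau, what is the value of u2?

8

u2 is basic (row 2); its value is the RHS of that row, 8.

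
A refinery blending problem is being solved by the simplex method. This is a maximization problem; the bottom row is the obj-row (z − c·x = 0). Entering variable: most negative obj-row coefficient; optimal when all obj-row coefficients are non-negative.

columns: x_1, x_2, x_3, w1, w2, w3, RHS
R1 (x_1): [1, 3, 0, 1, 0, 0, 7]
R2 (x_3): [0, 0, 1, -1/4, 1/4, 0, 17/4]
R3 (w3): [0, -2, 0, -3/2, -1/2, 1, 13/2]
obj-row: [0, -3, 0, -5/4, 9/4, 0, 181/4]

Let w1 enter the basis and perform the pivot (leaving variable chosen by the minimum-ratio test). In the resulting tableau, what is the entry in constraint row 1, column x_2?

Ratio test on column w1 — row 1: 7/1 = 7; row 2: entry -1/4 ≤ 0; row 3: entry -3/2 ≤ 0. Minimum is 7 at row 1 (x_1 leaves); pivot element 1.
Divide row 1 by 1; eliminate column w1 from the other rows.
In the new row 1, the x_2 entry is the old entry divided by the pivot: 3/1 = 3.

3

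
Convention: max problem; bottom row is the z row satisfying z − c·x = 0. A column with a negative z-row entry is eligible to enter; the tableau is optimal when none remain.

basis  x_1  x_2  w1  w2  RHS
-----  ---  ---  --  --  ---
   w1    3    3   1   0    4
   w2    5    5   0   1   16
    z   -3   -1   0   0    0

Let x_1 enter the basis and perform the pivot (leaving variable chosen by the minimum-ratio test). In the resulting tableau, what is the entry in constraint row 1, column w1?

Ratio test on column x_1 — row 1: 4/3 = 4/3; row 2: 16/5 = 16/5. Minimum is 4/3 at row 1 (w1 leaves); pivot element 3.
Divide row 1 by 3; eliminate column x_1 from the other rows.
In the new row 1, the w1 entry is the old entry divided by the pivot: 1/3 = 1/3.

1/3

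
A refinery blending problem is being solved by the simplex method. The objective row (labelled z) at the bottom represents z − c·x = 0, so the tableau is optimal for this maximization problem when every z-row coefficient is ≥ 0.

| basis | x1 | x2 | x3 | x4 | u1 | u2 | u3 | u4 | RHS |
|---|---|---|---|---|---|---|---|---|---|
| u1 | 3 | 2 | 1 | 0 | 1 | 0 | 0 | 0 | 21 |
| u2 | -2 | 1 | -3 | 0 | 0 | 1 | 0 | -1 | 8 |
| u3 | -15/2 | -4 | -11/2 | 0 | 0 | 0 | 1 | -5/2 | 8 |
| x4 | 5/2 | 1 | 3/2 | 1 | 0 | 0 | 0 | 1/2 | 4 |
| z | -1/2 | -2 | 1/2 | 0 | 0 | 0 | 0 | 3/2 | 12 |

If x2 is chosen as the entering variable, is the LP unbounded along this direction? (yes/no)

Column x2 has positive entries in row(s) 1, 2, 4, so the ratio test bounds it — not unbounded.

no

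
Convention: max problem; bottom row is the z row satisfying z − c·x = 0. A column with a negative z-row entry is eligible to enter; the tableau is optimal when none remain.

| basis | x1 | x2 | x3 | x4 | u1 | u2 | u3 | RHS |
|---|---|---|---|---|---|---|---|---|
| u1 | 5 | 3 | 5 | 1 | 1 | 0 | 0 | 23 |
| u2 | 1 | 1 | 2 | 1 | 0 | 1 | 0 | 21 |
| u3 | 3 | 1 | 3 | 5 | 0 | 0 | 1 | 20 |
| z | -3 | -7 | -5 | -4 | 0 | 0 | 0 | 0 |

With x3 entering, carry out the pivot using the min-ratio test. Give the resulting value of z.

23

Ratio test on column x3 — row 1: 23/5 = 23/5; row 2: 21/2 = 21/2; row 3: 20/3 = 20/3. Minimum is 23/5 at row 1 (u1 leaves); pivot element 5.
Pivot on row 1; the z-row RHS becomes 0 − (-5)·(23/5) = 23.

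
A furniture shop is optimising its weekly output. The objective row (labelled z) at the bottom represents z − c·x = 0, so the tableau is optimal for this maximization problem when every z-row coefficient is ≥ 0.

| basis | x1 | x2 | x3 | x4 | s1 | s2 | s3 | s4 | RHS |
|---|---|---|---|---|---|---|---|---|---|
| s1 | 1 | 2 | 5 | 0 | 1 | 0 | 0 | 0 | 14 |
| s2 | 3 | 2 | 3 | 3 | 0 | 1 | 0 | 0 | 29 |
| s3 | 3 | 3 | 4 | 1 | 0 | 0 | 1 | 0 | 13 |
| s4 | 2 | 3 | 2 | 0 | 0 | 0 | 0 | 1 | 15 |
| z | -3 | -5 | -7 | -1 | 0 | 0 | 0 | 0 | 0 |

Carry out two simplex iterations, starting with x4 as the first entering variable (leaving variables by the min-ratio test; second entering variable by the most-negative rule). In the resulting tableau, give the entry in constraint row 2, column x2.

-1/9

Ratio test on column x4 — row 1: entry 0 ≤ 0; row 2: 29/3 = 29/3; row 3: 13/1 = 13; row 4: entry 0 ≤ 0. Minimum is 29/3 at row 2 (s2 leaves); pivot element 3.
Divide row 2 by 3; eliminate column x4 from the other rows.
Second iteration: most negative z-row entry is -6 in column x3, so x3 enters.
Ratio test on column x3 — row 1: 14/5 = 14/5; row 2: (29/3)/1 = 29/3; row 3: (10/3)/3 = 10/9; row 4: 15/2 = 15/2. Minimum is 10/9 at row 3 (s3 leaves); pivot element 3.
Divide row 3 by 3; eliminate column x3 from the other rows.
After both pivots, the entry at constraint row 2, column x2 is -1/9.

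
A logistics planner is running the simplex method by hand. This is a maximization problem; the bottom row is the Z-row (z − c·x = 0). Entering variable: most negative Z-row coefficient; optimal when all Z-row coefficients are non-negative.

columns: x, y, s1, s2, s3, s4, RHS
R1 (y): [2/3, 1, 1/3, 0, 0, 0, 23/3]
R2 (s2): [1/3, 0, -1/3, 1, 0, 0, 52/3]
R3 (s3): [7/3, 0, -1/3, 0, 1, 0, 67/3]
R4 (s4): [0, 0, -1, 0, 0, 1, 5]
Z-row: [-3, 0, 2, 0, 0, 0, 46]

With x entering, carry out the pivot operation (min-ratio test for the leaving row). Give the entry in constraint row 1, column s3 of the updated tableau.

Ratio test on column x — row 1: (23/3)/(2/3) = 23/2; row 2: (52/3)/(1/3) = 52; row 3: (67/3)/(7/3) = 67/7; row 4: entry 0 ≤ 0. Minimum is 67/7 at row 3 (s3 leaves); pivot element 7/3.
Divide row 3 by 7/3; eliminate column x from the other rows.
Row 1 update in column s3: 0 − (2/3)·(3/7) = -2/7.

-2/7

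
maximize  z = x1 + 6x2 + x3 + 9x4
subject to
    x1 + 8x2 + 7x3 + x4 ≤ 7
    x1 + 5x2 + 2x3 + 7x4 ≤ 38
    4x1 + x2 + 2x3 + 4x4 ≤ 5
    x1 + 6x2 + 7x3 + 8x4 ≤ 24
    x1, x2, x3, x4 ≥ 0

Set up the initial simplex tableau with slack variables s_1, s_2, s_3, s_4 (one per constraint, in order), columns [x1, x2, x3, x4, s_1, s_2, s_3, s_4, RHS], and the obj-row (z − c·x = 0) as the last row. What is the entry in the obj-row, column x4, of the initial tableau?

The obj-row carries the negated objective coefficients: the x4 entry is -9.

-9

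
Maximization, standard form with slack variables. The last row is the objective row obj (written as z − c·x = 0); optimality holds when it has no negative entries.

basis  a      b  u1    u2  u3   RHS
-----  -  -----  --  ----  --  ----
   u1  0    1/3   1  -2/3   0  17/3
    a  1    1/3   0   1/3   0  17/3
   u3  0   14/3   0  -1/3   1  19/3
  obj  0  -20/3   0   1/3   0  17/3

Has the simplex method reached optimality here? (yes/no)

no

The obj-row has a negative entry -20/3 in column b, so it is not optimal.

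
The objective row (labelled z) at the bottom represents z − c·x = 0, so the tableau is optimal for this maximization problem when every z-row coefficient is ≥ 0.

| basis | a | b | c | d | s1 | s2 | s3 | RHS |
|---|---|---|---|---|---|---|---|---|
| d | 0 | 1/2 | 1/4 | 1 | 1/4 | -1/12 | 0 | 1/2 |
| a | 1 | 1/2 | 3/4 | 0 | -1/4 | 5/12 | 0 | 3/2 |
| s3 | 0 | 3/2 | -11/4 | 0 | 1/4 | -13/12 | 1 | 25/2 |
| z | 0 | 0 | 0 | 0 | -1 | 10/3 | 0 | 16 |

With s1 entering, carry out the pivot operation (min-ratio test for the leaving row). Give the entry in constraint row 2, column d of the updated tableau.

1

Ratio test on column s1 — row 1: (1/2)/(1/4) = 2; row 2: entry -1/4 ≤ 0; row 3: (25/2)/(1/4) = 50. Minimum is 2 at row 1 (d leaves); pivot element 1/4.
Divide row 1 by 1/4; eliminate column s1 from the other rows.
Row 2 update in column d: 0 − (-1/4)·4 = 1.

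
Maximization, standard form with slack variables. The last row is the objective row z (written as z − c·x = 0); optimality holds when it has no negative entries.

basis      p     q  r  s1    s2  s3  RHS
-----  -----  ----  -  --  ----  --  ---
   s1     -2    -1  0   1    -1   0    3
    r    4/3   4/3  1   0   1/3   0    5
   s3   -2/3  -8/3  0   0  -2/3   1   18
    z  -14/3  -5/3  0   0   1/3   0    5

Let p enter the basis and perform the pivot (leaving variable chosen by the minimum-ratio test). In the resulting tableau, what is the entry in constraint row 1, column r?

Ratio test on column p — row 1: entry -2 ≤ 0; row 2: 5/(4/3) = 15/4; row 3: entry -2/3 ≤ 0. Minimum is 15/4 at row 2 (r leaves); pivot element 4/3.
Divide row 2 by 4/3; eliminate column p from the other rows.
Row 1 update in column r: 0 − (-2)·(3/4) = 3/2.

3/2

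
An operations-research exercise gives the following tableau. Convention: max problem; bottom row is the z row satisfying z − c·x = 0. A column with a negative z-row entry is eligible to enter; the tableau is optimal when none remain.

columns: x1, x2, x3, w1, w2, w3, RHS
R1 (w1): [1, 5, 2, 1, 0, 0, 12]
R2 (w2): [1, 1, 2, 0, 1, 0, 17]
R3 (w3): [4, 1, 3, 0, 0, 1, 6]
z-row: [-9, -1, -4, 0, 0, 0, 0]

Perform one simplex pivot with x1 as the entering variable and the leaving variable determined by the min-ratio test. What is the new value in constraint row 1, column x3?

Ratio test on column x1 — row 1: 12/1 = 12; row 2: 17/1 = 17; row 3: 6/4 = 3/2. Minimum is 3/2 at row 3 (w3 leaves); pivot element 4.
Divide row 3 by 4; eliminate column x1 from the other rows.
Row 1 update in column x3: 2 − 1·(3/4) = 5/4.

5/4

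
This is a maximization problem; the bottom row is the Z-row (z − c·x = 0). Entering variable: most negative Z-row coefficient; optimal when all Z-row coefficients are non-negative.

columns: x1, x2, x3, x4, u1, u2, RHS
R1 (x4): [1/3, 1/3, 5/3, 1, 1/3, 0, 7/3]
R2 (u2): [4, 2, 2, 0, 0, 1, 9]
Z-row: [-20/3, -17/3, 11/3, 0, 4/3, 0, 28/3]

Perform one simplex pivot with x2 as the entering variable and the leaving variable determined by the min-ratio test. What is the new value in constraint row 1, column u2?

Ratio test on column x2 — row 1: (7/3)/(1/3) = 7; row 2: 9/2 = 9/2. Minimum is 9/2 at row 2 (u2 leaves); pivot element 2.
Divide row 2 by 2; eliminate column x2 from the other rows.
Row 1 update in column u2: 0 − (1/3)·(1/2) = -1/6.

-1/6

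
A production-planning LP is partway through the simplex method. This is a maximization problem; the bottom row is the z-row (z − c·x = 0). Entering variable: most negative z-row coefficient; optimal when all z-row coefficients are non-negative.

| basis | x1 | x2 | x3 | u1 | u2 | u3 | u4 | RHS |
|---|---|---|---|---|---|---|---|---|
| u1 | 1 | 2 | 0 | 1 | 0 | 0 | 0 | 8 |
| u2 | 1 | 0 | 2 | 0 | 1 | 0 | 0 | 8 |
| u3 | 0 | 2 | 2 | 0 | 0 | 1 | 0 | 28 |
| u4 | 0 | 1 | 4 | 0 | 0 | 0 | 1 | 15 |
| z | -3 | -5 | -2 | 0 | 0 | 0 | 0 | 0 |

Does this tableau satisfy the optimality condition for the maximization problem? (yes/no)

no

The z-row has a negative entry -5 in column x2, so it is not optimal.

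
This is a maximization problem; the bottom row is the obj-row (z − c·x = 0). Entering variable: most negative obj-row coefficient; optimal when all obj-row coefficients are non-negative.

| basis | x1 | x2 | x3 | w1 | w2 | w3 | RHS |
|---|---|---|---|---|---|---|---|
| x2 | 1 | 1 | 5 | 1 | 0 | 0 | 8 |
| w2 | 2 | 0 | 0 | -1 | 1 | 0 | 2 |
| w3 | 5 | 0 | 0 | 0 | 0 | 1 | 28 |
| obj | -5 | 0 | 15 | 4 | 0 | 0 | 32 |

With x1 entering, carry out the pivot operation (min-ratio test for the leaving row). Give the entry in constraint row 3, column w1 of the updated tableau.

Ratio test on column x1 — row 1: 8/1 = 8; row 2: 2/2 = 1; row 3: 28/5 = 28/5. Minimum is 1 at row 2 (w2 leaves); pivot element 2.
Divide row 2 by 2; eliminate column x1 from the other rows.
Row 3 update in column w1: 0 − 5·(-1/2) = 5/2.

5/2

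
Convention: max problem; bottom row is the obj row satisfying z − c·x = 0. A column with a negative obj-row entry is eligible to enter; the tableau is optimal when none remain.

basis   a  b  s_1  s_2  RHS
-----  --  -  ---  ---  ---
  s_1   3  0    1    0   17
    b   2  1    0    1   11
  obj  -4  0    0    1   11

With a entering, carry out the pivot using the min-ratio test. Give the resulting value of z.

Ratio test on column a — row 1: 17/3 = 17/3; row 2: 11/2 = 11/2. Minimum is 11/2 at row 2 (b leaves); pivot element 2.
Pivot on row 2; the obj-row RHS becomes 11 − (-4)·(11/2) = 33.

33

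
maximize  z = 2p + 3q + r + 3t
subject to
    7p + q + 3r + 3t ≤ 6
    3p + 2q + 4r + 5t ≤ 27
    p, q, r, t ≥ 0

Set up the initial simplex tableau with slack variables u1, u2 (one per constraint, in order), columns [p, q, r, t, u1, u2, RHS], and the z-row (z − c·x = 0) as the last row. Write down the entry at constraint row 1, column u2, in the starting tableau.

Slack u2 belongs to constraint 2; its column is the unit vector e_2, so the entry in row 1 is 0.

0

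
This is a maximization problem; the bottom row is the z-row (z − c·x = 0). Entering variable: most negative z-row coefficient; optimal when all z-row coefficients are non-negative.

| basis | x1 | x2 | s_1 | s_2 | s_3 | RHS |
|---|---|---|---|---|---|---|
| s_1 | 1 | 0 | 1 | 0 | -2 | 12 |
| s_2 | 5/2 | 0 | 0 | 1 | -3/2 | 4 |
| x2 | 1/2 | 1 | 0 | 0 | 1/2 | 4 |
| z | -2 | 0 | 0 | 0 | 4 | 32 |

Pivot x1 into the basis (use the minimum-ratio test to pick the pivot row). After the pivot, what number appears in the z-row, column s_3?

14/5

Ratio test on column x1 — row 1: 12/1 = 12; row 2: 4/(5/2) = 8/5; row 3: 4/(1/2) = 8. Minimum is 8/5 at row 2 (s_2 leaves); pivot element 5/2.
Divide row 2 by 5/2; eliminate column x1 from the other rows.
z-row update in column s_3: 4 − (-2)·(-3/5) = 14/5.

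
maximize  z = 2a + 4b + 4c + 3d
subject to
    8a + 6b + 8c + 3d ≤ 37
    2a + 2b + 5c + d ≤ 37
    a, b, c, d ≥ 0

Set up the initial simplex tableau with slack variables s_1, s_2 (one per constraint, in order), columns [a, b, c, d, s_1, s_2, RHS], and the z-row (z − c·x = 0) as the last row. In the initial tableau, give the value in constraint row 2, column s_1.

0

Slack s_1 belongs to constraint 1; its column is the unit vector e_1, so the entry in row 2 is 0.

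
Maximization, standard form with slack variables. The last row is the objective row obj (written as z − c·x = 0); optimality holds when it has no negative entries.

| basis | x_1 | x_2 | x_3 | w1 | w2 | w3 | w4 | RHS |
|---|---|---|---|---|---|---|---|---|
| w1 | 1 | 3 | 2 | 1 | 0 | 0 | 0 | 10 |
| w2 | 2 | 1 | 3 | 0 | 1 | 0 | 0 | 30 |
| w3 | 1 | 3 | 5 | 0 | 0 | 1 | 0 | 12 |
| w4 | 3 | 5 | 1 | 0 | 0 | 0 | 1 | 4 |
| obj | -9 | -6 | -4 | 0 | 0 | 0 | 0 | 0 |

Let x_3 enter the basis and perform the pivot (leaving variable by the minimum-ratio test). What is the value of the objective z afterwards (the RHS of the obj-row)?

Ratio test on column x_3 — row 1: 10/2 = 5; row 2: 30/3 = 10; row 3: 12/5 = 12/5; row 4: 4/1 = 4. Minimum is 12/5 at row 3 (w3 leaves); pivot element 5.
Pivot on row 3; the obj-row RHS becomes 0 − (-4)·(12/5) = 48/5.

48/5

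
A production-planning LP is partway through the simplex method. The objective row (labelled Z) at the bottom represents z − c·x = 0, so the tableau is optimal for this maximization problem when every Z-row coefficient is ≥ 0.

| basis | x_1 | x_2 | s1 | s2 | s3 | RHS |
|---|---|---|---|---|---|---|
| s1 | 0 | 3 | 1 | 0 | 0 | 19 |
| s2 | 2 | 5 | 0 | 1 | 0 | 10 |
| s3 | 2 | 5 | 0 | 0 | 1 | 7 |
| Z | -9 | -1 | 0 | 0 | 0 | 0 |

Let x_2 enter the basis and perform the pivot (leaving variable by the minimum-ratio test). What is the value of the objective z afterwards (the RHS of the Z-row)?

Ratio test on column x_2 — row 1: 19/3 = 19/3; row 2: 10/5 = 2; row 3: 7/5 = 7/5. Minimum is 7/5 at row 3 (s3 leaves); pivot element 5.
Pivot on row 3; the Z-row RHS becomes 0 − (-1)·(7/5) = 7/5.

7/5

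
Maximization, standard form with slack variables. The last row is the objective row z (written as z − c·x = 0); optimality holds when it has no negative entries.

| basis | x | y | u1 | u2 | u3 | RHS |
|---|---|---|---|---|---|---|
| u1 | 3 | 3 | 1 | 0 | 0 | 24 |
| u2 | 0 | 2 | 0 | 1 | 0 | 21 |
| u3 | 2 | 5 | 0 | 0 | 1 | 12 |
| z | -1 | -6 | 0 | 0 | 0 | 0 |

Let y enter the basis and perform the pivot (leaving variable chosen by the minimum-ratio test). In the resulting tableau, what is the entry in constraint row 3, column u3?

Ratio test on column y — row 1: 24/3 = 8; row 2: 21/2 = 21/2; row 3: 12/5 = 12/5. Minimum is 12/5 at row 3 (u3 leaves); pivot element 5.
Divide row 3 by 5; eliminate column y from the other rows.
In the new row 3, the u3 entry is the old entry divided by the pivot: 1/5 = 1/5.

1/5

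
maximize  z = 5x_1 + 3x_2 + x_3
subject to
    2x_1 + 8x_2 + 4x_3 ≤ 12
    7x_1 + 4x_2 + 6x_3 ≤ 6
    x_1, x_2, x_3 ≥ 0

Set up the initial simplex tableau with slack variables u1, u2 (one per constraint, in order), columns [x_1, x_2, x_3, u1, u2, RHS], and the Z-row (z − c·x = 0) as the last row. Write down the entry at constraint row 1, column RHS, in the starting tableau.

12

The RHS of constraint 1 is b_1 = 12.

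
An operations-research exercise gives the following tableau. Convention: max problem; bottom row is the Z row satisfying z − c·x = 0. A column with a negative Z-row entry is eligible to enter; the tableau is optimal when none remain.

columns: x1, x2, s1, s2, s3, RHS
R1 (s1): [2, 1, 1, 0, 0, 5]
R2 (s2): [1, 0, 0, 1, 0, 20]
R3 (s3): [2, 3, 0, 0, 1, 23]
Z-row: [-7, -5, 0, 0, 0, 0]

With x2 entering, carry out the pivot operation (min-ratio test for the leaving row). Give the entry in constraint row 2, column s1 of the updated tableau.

0

Ratio test on column x2 — row 1: 5/1 = 5; row 2: entry 0 ≤ 0; row 3: 23/3 = 23/3. Minimum is 5 at row 1 (s1 leaves); pivot element 1.
Divide row 1 by 1; eliminate column x2 from the other rows.
Row 2 update in column s1: 0 − 0·1 = 0.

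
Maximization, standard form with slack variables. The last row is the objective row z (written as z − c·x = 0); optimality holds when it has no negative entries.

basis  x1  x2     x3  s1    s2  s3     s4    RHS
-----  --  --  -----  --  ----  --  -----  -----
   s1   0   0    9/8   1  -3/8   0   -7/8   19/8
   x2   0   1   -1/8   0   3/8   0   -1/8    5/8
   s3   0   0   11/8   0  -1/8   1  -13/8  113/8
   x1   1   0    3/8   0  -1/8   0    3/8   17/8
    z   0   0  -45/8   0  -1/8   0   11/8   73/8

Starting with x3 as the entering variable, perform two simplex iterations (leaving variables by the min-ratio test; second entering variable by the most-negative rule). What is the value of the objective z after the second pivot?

Ratio test on column x3 — row 1: (19/8)/(9/8) = 19/9; row 2: entry -1/8 ≤ 0; row 3: (113/8)/(11/8) = 113/11; row 4: (17/8)/(3/8) = 17/3. Minimum is 19/9 at row 1 (s1 leaves); pivot element 9/8.
Pivot on row 1; the z-row RHS becomes 73/8 − (-45/8)·(19/9) = 21.
Next entering variable (most negative z-row entry -3): s4.
Ratio test on column s4 — row 1: entry -7/9 ≤ 0; row 2: entry -2/9 ≤ 0; row 3: entry -5/9 ≤ 0; row 4: (4/3)/(2/3) = 2. Minimum is 2 at row 4 (x1 leaves); pivot element 2/3.
After the second pivot the z-row RHS is 21 − (-3)·2 = 27.

27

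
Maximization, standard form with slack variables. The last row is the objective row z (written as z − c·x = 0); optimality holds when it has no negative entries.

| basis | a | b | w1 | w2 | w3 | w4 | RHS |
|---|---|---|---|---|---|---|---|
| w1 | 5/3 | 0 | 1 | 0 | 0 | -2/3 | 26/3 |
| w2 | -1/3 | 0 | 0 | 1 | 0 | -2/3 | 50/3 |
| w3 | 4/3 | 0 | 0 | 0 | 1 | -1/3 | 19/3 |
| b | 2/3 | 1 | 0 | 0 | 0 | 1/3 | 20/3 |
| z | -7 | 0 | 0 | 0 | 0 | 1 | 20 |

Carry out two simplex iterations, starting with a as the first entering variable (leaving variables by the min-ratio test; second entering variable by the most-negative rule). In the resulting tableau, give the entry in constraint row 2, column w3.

-1/2

Ratio test on column a — row 1: (26/3)/(5/3) = 26/5; row 2: entry -1/3 ≤ 0; row 3: (19/3)/(4/3) = 19/4; row 4: (20/3)/(2/3) = 10. Minimum is 19/4 at row 3 (w3 leaves); pivot element 4/3.
Divide row 3 by 4/3; eliminate column a from the other rows.
Second iteration: most negative z-row entry is -3/4 in column w4, so w4 enters.
Ratio test on column w4 — row 1: entry -1/4 ≤ 0; row 2: entry -3/4 ≤ 0; row 3: entry -1/4 ≤ 0; row 4: (7/2)/(1/2) = 7. Minimum is 7 at row 4 (b leaves); pivot element 1/2.
Divide row 4 by 1/2; eliminate column w4 from the other rows.
After both pivots, the entry at constraint row 2, column w3 is -1/2.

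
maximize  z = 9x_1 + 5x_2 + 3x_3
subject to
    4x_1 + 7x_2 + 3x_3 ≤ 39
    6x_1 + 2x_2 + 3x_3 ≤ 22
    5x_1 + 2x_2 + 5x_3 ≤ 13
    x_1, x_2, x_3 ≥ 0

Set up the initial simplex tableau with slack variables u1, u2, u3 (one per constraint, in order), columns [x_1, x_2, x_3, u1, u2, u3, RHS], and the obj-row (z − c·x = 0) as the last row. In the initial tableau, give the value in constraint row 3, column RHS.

13

The RHS of constraint 3 is b_3 = 13.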